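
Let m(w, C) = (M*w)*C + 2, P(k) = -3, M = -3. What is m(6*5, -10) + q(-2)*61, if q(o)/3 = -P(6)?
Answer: 1451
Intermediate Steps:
m(w, C) = 2 - 3*C*w (m(w, C) = (-3*w)*C + 2 = -3*C*w + 2 = 2 - 3*C*w)
q(o) = 9 (q(o) = 3*(-1*(-3)) = 3*3 = 9)
m(6*5, -10) + q(-2)*61 = (2 - 3*(-10)*6*5) + 9*61 = (2 - 3*(-10)*30) + 549 = (2 + 900) + 549 = 902 + 549 = 1451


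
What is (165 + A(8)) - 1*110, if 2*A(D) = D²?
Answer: 87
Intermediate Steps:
A(D) = D²/2
(165 + A(8)) - 1*110 = (165 + (½)*8²) - 1*110 = (165 + (½)*64) - 110 = (165 + 32) - 110 = 197 - 110 = 87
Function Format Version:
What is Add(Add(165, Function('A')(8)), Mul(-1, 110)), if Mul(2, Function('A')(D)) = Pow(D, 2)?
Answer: 87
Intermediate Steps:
Function('A')(D) = Mul(Rational(1, 2), Pow(D, 2))
Add(Add(165, Function('A')(8)), Mul(-1, 110)) = Add(Add(165, Mul(Rational(1, 2), Pow(8, 2))), Mul(-1, 110)) = Add(Add(165, Mul(Rational(1, 2), 64)), -110) = Add(Add(165, 32), -110) = Add(197, -110) = 87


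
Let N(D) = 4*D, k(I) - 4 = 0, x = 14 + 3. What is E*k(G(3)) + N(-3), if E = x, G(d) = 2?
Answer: 56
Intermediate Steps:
x = 17
k(I) = 4 (k(I) = 4 + 0 = 4)
E = 17
E*k(G(3)) + N(-3) = 17*4 + 4*(-3) = 68 - 12 = 56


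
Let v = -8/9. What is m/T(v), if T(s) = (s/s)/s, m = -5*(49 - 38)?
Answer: 440/9 ≈ 48.889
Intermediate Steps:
m = -55 (m = -5*11 = -1*55 = -55)
v = -8/9 (v = (1/9)*(-8) = -8/9 ≈ -0.88889)
T(s) = 1/s
m/T(v) = -55/(1/(-8/9)) = -55/(-9/8) = -55*(-8/9) = 440/9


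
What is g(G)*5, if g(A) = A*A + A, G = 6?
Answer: 210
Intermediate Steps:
g(A) = A + A² (g(A) = A² + A = A + A²)
g(G)*5 = (6*(1 + 6))*5 = (6*7)*5 = 42*5 = 210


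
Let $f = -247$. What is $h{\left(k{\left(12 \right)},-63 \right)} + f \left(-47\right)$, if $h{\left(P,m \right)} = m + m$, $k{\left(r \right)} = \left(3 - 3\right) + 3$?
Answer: $11483$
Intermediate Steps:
$k{\left(r \right)} = 3$ ($k{\left(r \right)} = 0 + 3 = 3$)
$h{\left(P,m \right)} = 2 m$
$h{\left(k{\left(12 \right)},-63 \right)} + f \left(-47\right) = 2 \left(-63\right) - -11609 = -126 + 11609 = 11483$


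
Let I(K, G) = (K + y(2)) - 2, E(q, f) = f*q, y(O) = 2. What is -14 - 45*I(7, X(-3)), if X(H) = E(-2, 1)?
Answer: -329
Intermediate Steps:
X(H) = -2 (X(H) = 1*(-2) = -2)
I(K, G) = K (I(K, G) = (K + 2) - 2 = (2 + K) - 2 = K)
-14 - 45*I(7, X(-3)) = -14 - 45*7 = -14 - 315 = -329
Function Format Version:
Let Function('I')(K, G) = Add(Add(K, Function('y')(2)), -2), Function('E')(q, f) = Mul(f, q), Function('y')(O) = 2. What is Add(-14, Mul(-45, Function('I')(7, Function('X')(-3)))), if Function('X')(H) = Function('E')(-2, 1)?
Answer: -329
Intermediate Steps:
Function('X')(H) = -2 (Function('X')(H) = Mul(1, -2) = -2)
Function('I')(K, G) = K (Function('I')(K, G) = Add(Add(K, 2), -2) = Add(Add(2, K), -2) = K)
Add(-14, Mul(-45, Function('I')(7, Function('X')(-3)))) = Add(-14, Mul(-45, 7)) = Add(-14, -315) = -329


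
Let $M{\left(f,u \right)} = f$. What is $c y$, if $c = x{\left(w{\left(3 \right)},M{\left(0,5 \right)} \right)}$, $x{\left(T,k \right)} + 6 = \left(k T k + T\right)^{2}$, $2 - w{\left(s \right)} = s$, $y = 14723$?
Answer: $-73615$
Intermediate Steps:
$w{\left(s \right)} = 2 - s$
$x{\left(T,k \right)} = -6 + \left(T + T k^{2}\right)^{2}$ ($x{\left(T,k \right)} = -6 + \left(k T k + T\right)^{2} = -6 + \left(T k k + T\right)^{2} = -6 + \left(T k^{2} + T\right)^{2} = -6 + \left(T + T k^{2}\right)^{2}$)
$c = -5$ ($c = -6 + \left(2 - 3\right)^{2} \left(1 + 0^{2}\right)^{2} = -6 + \left(2 - 3\right)^{2} \left(1 + 0\right)^{2} = -6 + \left(-1\right)^{2} \cdot 1^{2} = -6 + 1 \cdot 1 = -6 + 1 = -5$)
$c y = \left(-5\right) 14723 = -73615$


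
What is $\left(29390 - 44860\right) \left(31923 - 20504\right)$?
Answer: $-176651930$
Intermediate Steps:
$\left(29390 - 44860\right) \left(31923 - 20504\right) = - 15470 \left(31923 - 20504\right) = \left(-15470\right) 11419 = -176651930$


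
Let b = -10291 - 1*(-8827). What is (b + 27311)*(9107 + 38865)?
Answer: 1239932284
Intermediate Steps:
b = -1464 (b = -10291 + 8827 = -1464)
(b + 27311)*(9107 + 38865) = (-1464 + 27311)*(9107 + 38865) = 25847*47972 = 1239932284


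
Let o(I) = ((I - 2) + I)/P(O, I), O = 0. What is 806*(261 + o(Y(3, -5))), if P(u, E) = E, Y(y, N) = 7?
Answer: 1482234/7 ≈ 2.1175e+5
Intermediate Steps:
o(I) = (-2 + 2*I)/I (o(I) = ((I - 2) + I)/I = ((-2 + I) + I)/I = (-2 + 2*I)/I)
806*(261 + o(Y(3, -5))) = 806*(261 + (2 - 2/7)) = 806*(261 + 12/7) = 806*(1839/7) = 1482234/7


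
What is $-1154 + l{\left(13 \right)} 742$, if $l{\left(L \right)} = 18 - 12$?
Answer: $3298$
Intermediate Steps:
$l{\left(L \right)} = 6$
$-1154 + l{\left(13 \right)} 742 = -1154 + 6 \cdot 742 = -1154 + 4452 = 3298$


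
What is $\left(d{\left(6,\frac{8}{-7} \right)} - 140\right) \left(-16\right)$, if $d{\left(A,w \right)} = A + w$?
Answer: $\frac{15136}{7} \approx 2162.3$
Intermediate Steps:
$\left(d{\left(6,\frac{8}{-7} \right)} - 140\right) \left(-16\right) = \left(\left(6 + \frac{8}{-7}\right) - 140\right) \left(-16\right) = \left(\left(6 + 8 \left(- \frac{1}{7}\right)\right) - 140\right) \left(-16\right) = \left(\left(6 - \frac{8}{7}\right) - 140\right) \left(-16\right) = \left(\frac{34}{7} - 140\right) \left(-16\right) = \left(- \frac{946}{7}\right) \left(-16\right) = \frac{15136}{7}$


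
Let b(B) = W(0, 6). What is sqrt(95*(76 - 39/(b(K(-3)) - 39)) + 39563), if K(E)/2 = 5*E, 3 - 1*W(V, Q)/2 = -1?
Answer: sqrt(45073318)/31 ≈ 216.57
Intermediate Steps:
W(V, Q) = 8 (W(V, Q) = 6 - 2*(-1) = 6 + 2 = 8)
K(E) = 10*E (K(E) = 2*(5*E) = 10*E)
b(B) = 8
sqrt(95*(76 - 39/(b(K(-3)) - 39)) + 39563) = sqrt(95*(76 - 39/(8 - 39)) + 39563) = sqrt(95*(76 - 39/(-31)) + 39563) = sqrt(95*(76 - 39*(-1/31)) + 39563) = sqrt(95*(76 + 39/31) + 39563) = sqrt(95*(2395/31) + 39563) = sqrt(227525/31 + 39563) = sqrt(1453978/31) = sqrt(45073318)/31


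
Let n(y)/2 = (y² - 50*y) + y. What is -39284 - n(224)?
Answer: -117684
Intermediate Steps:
n(y) = -98*y + 2*y² (n(y) = 2*((y² - 50*y) + y) = 2*(y² - 49*y) = -98*y + 2*y²)
-39284 - n(224) = -39284 - 2*224*(-49 + 224) = -39284 - 2*224*175 = -39284 - 1*78400 = -39284 - 78400 = -117684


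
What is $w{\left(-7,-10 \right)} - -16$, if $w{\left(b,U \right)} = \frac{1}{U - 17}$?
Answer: $\frac{431}{27} \approx 15.963$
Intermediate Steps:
$w{\left(b,U \right)} = \frac{1}{-17 + U}$
$w{\left(-7,-10 \right)} - -16 = \frac{1}{-17 - 10} - -16 = \frac{1}{-27} + 16 = - \frac{1}{27} + 16 = \frac{431}{27}$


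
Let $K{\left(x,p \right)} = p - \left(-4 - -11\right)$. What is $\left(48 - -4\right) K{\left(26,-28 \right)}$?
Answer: $-1820$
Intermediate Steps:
$K{\left(x,p \right)} = -7 + p$ ($K{\left(x,p \right)} = p - \left(-4 + 11\right) = p - 7 = -7 + p$)
$\left(48 - -4\right) K{\left(26,-28 \right)} = \left(48 - -4\right) \left(-7 - 28\right) = \left(48 + 4\right) \left(-35\right) = 52 \left(-35\right) = -1820$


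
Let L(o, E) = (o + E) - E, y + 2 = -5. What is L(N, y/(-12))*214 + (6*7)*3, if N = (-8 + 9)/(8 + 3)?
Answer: 1600/11 ≈ 145.45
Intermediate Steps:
y = -7 (y = -2 - 5 = -7)
N = 1/11 ≈ 0.090909
L(o, E) = o (L(o, E) = (E + o) - E = o)
L(N, y/(-12))*214 + (6*7)*3 = (1/11)*214 + (6*7)*3 = 214/11 + 42*3 = 214/11 + 126 = 1600/11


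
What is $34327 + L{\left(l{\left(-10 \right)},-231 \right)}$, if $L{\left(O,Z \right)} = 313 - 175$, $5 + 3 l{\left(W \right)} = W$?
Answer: $34465$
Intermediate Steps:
$l{\left(W \right)} = - \frac{5}{3} + \frac{W}{3}$
$L{\left(O,Z \right)} = 138$
$34327 + L{\left(l{\left(-10 \right)},-231 \right)} = 34327 + 138 = 34465$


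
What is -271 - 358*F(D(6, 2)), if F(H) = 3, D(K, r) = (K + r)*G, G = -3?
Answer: -1345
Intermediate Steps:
D(K, r) = -3*K - 3*r (D(K, r) = (K + r)*(-3) = -3*K - 3*r)
-271 - 358*F(D(6, 2)) = -271 - 358*3 = -271 - 1074 = -1345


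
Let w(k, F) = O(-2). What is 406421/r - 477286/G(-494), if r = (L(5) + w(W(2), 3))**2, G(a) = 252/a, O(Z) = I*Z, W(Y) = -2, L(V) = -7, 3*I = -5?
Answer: 7362764048/7623 ≈ 9.6586e+5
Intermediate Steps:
I = -5/3 (I = (1/3)*(-5) = -5/3 ≈ -1.6667)
O(Z) = -5*Z/3
w(k, F) = 10/3 (w(k, F) = -5/3*(-2) = 10/3)
r = 121/9 (r = (-7 + 10/3)**2 = (-11/3)**2 = 121/9 ≈ 13.444)
406421/r - 477286/G(-494) = 406421/(121/9) - 477286/(252/(-494)) = 406421*(9/121) - 477286/(252*(-1/494)) = 3657789/121 - 477286/(-126/247) = 3657789/121 - 477286*(-247/126) = 3657789/121 + 58944821/63 = 7362764048/7623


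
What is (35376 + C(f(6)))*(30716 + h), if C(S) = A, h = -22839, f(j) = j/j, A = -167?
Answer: 277341293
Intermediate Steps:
f(j) = 1
C(S) = -167
(35376 + C(f(6)))*(30716 + h) = (35376 - 167)*(30716 - 22839) = 35209*7877 = 277341293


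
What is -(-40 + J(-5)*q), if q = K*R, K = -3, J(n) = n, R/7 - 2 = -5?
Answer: 355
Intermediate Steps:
R = -21 (R = 14 + 7*(-5) = 14 - 35 = -21)
q = 63 (q = -3*(-21) = 63)
-(-40 + J(-5)*q) = -(-40 - 5*63) = -(-40 - 315) = -1*(-355) = 355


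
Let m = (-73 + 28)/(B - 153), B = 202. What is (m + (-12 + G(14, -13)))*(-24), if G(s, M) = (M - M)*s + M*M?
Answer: -183552/49 ≈ -3746.0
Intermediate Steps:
G(s, M) = M² (G(s, M) = 0*s + M² = 0 + M² = M²)
m = -45/49 (m = (-73 + 28)/(202 - 153) = -45/49 ≈ -0.91837)
(m + (-12 + G(14, -13)))*(-24) = (-45/49 + (-12 + (-13)²))*(-24) = (-45/49 + (-12 + 169))*(-24) = (-45/49 + 157)*(-24) = (7648/49)*(-24) = -183552/49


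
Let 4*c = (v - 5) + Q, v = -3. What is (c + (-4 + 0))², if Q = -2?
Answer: 169/4 ≈ 42.250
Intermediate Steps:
c = -5/2 (c = ((-3 - 5) - 2)/4 = (-8 - 2)/4 = (¼)*(-10) = -5/2 ≈ -2.5000)
(c + (-4 + 0))² = (-5/2 + (-4 + 0))² = (-5/2 - 4)² = (-13/2)² = 169/4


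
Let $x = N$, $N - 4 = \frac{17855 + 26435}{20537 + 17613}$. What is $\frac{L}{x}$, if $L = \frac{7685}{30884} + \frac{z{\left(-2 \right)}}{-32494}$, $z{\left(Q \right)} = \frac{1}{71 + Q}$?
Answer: $\frac{670754858155}{13911802192332} \approx 0.048215$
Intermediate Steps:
$N = \frac{19689}{3815}$ ($N = 4 + \frac{17855 + 26435}{20537 + 17613} = 4 + \frac{44290}{38150} = 4 + 44290 \cdot \frac{1}{38150} = 4 + \frac{4429}{3815} = \frac{19689}{3815} \approx 5.1609$)
$L = \frac{1230742859}{4946041716}$ ($L = \frac{7685}{30884} + \frac{1}{\left(71 - 2\right) \left(-32494\right)} = 7685 \cdot \frac{1}{30884} + \frac{1}{69} \left(- \frac{1}{32494}\right) = \frac{7685}{30884} + \frac{1}{69} \left(- \frac{1}{32494}\right) = \frac{7685}{30884} - \frac{1}{2242086} = \frac{1230742859}{4946041716} \approx 0.24883$)
$x = \frac{19689}{3815} \approx 5.1609$
$\frac{L}{x} = \frac{1230742859}{4946041716 \cdot \frac{19689}{3815}} = \frac{1230742859}{4946041716} \cdot \frac{3815}{19689} = \frac{670754858155}{13911802192332}$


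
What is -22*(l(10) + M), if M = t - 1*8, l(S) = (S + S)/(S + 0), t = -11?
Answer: 374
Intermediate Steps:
l(S) = 2 (l(S) = (2*S)/S = 2)
M = -19 (M = -11 - 1*8 = -11 - 8 = -19)
-22*(l(10) + M) = -22*(2 - 19) = -22*(-17) = 374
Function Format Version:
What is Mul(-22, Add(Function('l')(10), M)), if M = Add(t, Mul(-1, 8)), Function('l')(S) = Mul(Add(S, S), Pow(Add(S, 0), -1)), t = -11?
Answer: 374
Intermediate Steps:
Function('l')(S) = 2 (Function('l')(S) = Mul(Mul(2, S), Pow(S, -1)) = 2)
M = -19 (M = Add(-11, Mul(-1, 8)) = Add(-11, -8) = -19)
Mul(-22, Add(Function('l')(10), M)) = Mul(-22, Add(2, -19)) = Mul(-22, -17) = 374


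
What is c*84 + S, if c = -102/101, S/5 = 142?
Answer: 63142/101 ≈ 625.17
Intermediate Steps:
S = 710 (S = 5*142 = 710)
c = -102/101 (c = -102*1/101 = -102/101 ≈ -1.0099)
c*84 + S = -102/101*84 + 710 = -8568/101 + 710 = 63142/101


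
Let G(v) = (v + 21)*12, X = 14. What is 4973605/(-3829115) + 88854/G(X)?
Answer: 11271442337/53607610 ≈ 210.26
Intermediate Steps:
G(v) = 252 + 12*v (G(v) = (21 + v)*12 = 252 + 12*v)
4973605/(-3829115) + 88854/G(X) = 4973605/(-3829115) + 88854/(252 + 12*14) = 4973605*(-1/3829115) + 88854/(252 + 168) = -994721/765823 + 88854/420 = -994721/765823 + 88854*(1/420) = -994721/765823 + 14809/70 = 11271442337/53607610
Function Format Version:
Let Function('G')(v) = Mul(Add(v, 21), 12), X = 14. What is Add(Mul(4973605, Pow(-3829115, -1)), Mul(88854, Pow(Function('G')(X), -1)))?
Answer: Rational(11271442337, 53607610) ≈ 210.26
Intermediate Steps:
Function('G')(v) = Add(252, Mul(12, v)) (Function('G')(v) = Mul(Add(21, v), 12) = Add(252, Mul(12, v)))
Add(Mul(4973605, Pow(-3829115, -1)), Mul(88854, Pow(Function('G')(X), -1))) = Add(Mul(4973605, Pow(-3829115, -1)), Mul(88854, Pow(Add(252, Mul(12, 14)), -1))) = Add(Mul(4973605, Rational(-1, 3829115)), Mul(88854, Pow(Add(252, 168), -1))) = Add(Rational(-994721, 765823), Mul(88854, Pow(420, -1))) = Add(Rational(-994721, 765823), Mul(88854, Rational(1, 420))) = Add(Rational(-994721, 765823), Rational(14809, 70)) = Rational(11271442337, 53607610)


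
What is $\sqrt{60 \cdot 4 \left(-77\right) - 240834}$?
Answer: $i \sqrt{259314} \approx 509.23 i$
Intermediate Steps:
$\sqrt{60 \cdot 4 \left(-77\right) - 240834} = \sqrt{240 \left(-77\right) - 240834} = \sqrt{-18480 - 240834} = \sqrt{-259314} = i \sqrt{259314}$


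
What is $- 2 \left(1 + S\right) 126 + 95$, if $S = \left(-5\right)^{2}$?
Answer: $-6457$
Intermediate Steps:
$S = 25$
$- 2 \left(1 + S\right) 126 + 95 = - 2 \left(1 + 25\right) 126 + 95 = \left(-2\right) 26 \cdot 126 + 95 = \left(-52\right) 126 + 95 = -6552 + 95 = -6457$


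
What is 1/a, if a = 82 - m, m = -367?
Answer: 1/449 ≈ 0.0022272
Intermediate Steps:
a = 449 (a = 82 - 1*(-367) = 82 + 367 = 449)
1/a = 1/449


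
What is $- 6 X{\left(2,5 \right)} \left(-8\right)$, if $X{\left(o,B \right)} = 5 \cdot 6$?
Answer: $1440$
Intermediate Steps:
$X{\left(o,B \right)} = 30$
$- 6 X{\left(2,5 \right)} \left(-8\right) = \left(-6\right) 30 \left(-8\right) = \left(-180\right) \left(-8\right) = 1440$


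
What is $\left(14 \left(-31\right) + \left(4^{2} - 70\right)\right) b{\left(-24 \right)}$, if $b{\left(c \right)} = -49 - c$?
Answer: $12200$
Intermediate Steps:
$\left(14 \left(-31\right) + \left(4^{2} - 70\right)\right) b{\left(-24 \right)} = \left(14 \left(-31\right) + \left(4^{2} - 70\right)\right) \left(-49 - -24\right) = \left(-434 + \left(16 - 70\right)\right) \left(-49 + 24\right) = \left(-434 - 54\right) \left(-25\right) = \left(-488\right) \left(-25\right) = 12200$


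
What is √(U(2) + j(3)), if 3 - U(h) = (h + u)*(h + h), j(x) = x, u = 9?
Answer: I*√38 ≈ 6.1644*I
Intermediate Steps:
U(h) = 3 - 2*h*(9 + h) (U(h) = 3 - (h + 9)*(h + h) = 3 - (9 + h)*2*h = 3 - 2*h*(9 + h))
√(U(2) + j(3)) = √((3 - 18*2 - 2*2²) + 3) = √((3 - 36 - 2*4) + 3) = √((3 - 36 - 8) + 3) = √(-41 + 3) = √(-38) = I*√38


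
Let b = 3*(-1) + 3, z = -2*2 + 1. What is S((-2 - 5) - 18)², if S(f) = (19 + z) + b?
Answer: 256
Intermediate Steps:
z = -3 (z = -4 + 1 = -3)
b = 0 (b = -3 + 3 = 0)
S(f) = 16 (S(f) = (19 - 3) + 0 = 16 + 0 = 16)
S((-2 - 5) - 18)² = 16² = 256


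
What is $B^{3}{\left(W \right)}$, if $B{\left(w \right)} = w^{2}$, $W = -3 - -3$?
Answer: $0$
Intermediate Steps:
$W = 0$ ($W = -3 + 3 = 0$)
$B^{3}{\left(W \right)} = \left(0^{2}\right)^{3} = 0^{3} = 0$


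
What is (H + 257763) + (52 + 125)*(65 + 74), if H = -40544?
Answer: 241822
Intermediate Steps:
(H + 257763) + (52 + 125)*(65 + 74) = (-40544 + 257763) + (52 + 125)*(65 + 74) = 217219 + 177*139 = 217219 + 24603 = 241822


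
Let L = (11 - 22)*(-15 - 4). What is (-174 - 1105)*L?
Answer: -267311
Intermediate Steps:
L = 209 (L = -11*(-19) = 209)
(-174 - 1105)*L = (-174 - 1105)*209 = -1279*209 = -267311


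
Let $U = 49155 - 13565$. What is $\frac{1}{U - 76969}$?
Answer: $- \frac{1}{41379} \approx -2.4167 \cdot 10^{-5}$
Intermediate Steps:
$U = 35590$
$\frac{1}{U - 76969} = \frac{1}{35590 - 76969} = \frac{1}{-41379} = - \frac{1}{41379}$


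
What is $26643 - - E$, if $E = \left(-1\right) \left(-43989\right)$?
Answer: $70632$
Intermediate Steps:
$E = 43989$
$26643 - - E = 26643 - \left(-1\right) 43989 = 26643 - -43989 = 26643 + 43989 = 70632$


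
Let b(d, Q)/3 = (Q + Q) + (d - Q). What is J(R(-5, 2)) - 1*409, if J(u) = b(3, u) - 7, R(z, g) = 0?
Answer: -407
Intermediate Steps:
b(d, Q) = 3*Q + 3*d (b(d, Q) = 3*((Q + Q) + (d - Q)) = 3*(2*Q + (d - Q)) = 3*(Q + d) = 3*Q + 3*d)
J(u) = 2 + 3*u (J(u) = (3*u + 3*3) - 7 = (3*u + 9) - 7 = (9 + 3*u) - 7 = 2 + 3*u)
J(R(-5, 2)) - 1*409 = (2 + 3*0) - 1*409 = (2 + 0) - 409 = 2 - 409 = -407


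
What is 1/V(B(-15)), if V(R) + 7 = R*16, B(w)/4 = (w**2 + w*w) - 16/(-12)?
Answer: 3/86635 ≈ 3.4628e-5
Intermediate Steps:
B(w) = 16/3 + 8*w**2 (B(w) = 4*((w**2 + w*w) - 16/(-12)) = 4*((w**2 + w**2) - 16*(-1/12)) = 4*(2*w**2 + 4/3) = 4*(4/3 + 2*w**2) = 16/3 + 8*w**2)
V(R) = -7 + 16*R (V(R) = -7 + R*16 = -7 + 16*R)
1/V(B(-15)) = 1/(-7 + 16*(16/3 + 8*(-15)**2)) = 1/(-7 + 16*(16/3 + 8*225)) = 1/(-7 + 16*(16/3 + 1800)) = 1/(-7 + 16*(5416/3)) = 1/(-7 + 86656/3) = 1/(86635/3) = 3/86635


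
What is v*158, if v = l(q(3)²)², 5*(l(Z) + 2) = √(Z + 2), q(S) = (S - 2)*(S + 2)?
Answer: 20066/25 - 1896*√3/5 ≈ 145.85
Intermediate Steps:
q(S) = (-2 + S)*(2 + S)
l(Z) = -2 + √(2 + Z)/5 (l(Z) = -2 + √(Z + 2)/5 = -2 + √(2 + Z)/5)
v = (-2 + 3*√3/5)² (v = (-2 + √(2 + (-4 + 3²)²)/5)² = (-2 + √(2 + (-4 + 9)²)/5)² = (-2 + √(2 + 5²)/5)² = (-2 + √(2 + 25)/5)² = (-2 + √27/5)² = (-2 + (3*√3)/5)² = (-2 + 3*√3/5)² ≈ 0.92308)
v*158 = (127/25 - 12*√3/5)*158 = 20066/25 - 1896*√3/5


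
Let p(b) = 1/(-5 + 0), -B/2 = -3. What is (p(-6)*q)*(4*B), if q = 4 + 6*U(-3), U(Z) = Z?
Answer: 336/5 ≈ 67.200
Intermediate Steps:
B = 6 (B = -2*(-3) = 6)
p(b) = -⅕ (p(b) = 1/(-5) = -⅕)
q = -14 (q = 4 + 6*(-3) = 4 - 18 = -14)
(p(-6)*q)*(4*B) = (-⅕*(-14))*(4*6) = (14/5)*24 = 336/5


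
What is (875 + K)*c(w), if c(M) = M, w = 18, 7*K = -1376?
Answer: 85482/7 ≈ 12212.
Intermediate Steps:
K = -1376/7 (K = (⅐)*(-1376) = -1376/7 ≈ -196.57)
(875 + K)*c(w) = (875 - 1376/7)*18 = (4749/7)*18 = 85482/7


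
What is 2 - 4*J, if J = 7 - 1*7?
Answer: 2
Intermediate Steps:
J = 0 (J = 7 - 7 = 0)
2 - 4*J = 2 - 4*0 = 2 + 0 = 2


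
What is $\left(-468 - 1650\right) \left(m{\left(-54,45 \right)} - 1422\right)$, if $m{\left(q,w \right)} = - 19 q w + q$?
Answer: $-94661892$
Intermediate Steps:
$m{\left(q,w \right)} = q - 19 q w$ ($m{\left(q,w \right)} = - 19 q w + q = q - 19 q w$)
$\left(-468 - 1650\right) \left(m{\left(-54,45 \right)} - 1422\right) = \left(-468 - 1650\right) \left(- 54 \left(1 - 855\right) - 1422\right) = - 2118 \left(- 54 \left(1 - 855\right) - 1422\right) = - 2118 \left(\left(-54\right) \left(-854\right) - 1422\right) = - 2118 \left(46116 - 1422\right) = \left(-2118\right) 44694 = -94661892$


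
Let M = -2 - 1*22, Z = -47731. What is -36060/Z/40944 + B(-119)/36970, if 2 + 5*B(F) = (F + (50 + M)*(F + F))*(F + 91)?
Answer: 14380165750209/15052166547100 ≈ 0.95535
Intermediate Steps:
M = -24 (M = -2 - 22 = -24)
B(F) = -2/5 + 53*F*(91 + F)/5 (B(F) = -2/5 + ((F + (50 - 24)*(F + F))*(F + 91))/5 = -2/5 + ((F + 26*(2*F))*(91 + F))/5 = -2/5 + ((F + 52*F)*(91 + F))/5 = -2/5 + ((53*F)*(91 + F))/5 = -2/5 + (53*F*(91 + F))/5 = -2/5 + 53*F*(91 + F)/5)
-36060/Z/40944 + B(-119)/36970 = -36060/(-47731)/40944 + (-2/5 + (53/5)*(-119)**2 + (4823/5)*(-119))/36970 = -36060*(-1/47731)*(1/40944) + (-2/5 + (53/5)*14161 - 573937/5)*(1/36970) = (36060/47731)*(1/40944) + (-2/5 + 750533/5 - 573937/5)*(1/36970) = 3005/162858172 + (176594/5)*(1/36970) = 3005/162858172 + 88297/92425 = 14380165750209/15052166547100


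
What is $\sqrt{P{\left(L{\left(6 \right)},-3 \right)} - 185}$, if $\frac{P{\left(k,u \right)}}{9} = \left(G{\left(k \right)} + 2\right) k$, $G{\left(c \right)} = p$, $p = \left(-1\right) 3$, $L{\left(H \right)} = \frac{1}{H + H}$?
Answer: $\frac{i \sqrt{743}}{2} \approx 13.629 i$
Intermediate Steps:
$L{\left(H \right)} = \frac{1}{2 H}$
$p = -3$
$G{\left(c \right)} = -3$
$P{\left(k,u \right)} = - 9 k$ ($P{\left(k,u \right)} = 9 \left(-3 + 2\right) k = 9 \left(- k\right) = - 9 k$)
$\sqrt{P{\left(L{\left(6 \right)},-3 \right)} - 185} = \sqrt{- 9 \frac{1}{2 \cdot 6} - 185} = \sqrt{- 9 \cdot \frac{1}{2} \cdot \frac{1}{6} - 185} = \sqrt{\left(-9\right) \frac{1}{12} - 185} = \sqrt{- \frac{3}{4} - 185} = \sqrt{- \frac{743}{4}} = \frac{i \sqrt{743}}{2}$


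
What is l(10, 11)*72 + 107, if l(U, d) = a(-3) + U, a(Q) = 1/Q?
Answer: 803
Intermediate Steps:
a(Q) = 1/Q
l(U, d) = -1/3 + U (l(U, d) = 1/(-3) + U = -1/3 + U)
l(10, 11)*72 + 107 = (-1/3 + 10)*72 + 107 = (29/3)*72 + 107 = 696 + 107 = 803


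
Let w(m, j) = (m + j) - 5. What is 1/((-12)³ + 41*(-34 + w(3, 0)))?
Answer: -1/3204 ≈ -0.00031211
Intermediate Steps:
w(m, j) = -5 + j + m (w(m, j) = (j + m) - 5 = -5 + j + m)
1/((-12)³ + 41*(-34 + w(3, 0))) = 1/((-12)³ + 41*(-34 + (-5 + 0 + 3))) = 1/(-1728 + 41*(-34 - 2)) = 1/(-1728 + 41*(-36)) = 1/(-1728 - 1476) = 1/(-3204) = -1/3204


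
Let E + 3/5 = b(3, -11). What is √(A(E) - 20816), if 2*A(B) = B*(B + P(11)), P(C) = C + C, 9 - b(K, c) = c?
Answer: I*√2041442/10 ≈ 142.88*I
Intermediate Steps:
b(K, c) = 9 - c
E = 97/5 (E = -⅗ + (9 - 1*(-11)) = -⅗ + (9 + 11) = -⅗ + 20 = 97/5 ≈ 19.400)
P(C) = 2*C
A(B) = B*(22 + B)/2 (A(B) = (B*(B + 2*11))/2 = (B*(B + 22))/2 = (B*(22 + B))/2 = B*(22 + B)/2)
√(A(E) - 20816) = √((½)*(97/5)*(22 + 97/5) - 20816) = √((½)*(97/5)*(207/5) - 20816) = √(20079/50 - 20816) = √(-1020721/50) = I*√2041442/10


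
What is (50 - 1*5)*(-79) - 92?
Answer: -3647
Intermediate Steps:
(50 - 1*5)*(-79) - 92 = (50 - 5)*(-79) - 92 = 45*(-79) - 92 = -3555 - 92 = -3647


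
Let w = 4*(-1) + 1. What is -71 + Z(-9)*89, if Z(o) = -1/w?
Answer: -124/3 ≈ -41.333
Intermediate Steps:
w = -3 (w = -4 + 1 = -3)
Z(o) = ⅓ (Z(o) = -1/(-3) = -1*(-⅓) = ⅓)
-71 + Z(-9)*89 = -71 + (⅓)*89 = -71 + 89/3 = -124/3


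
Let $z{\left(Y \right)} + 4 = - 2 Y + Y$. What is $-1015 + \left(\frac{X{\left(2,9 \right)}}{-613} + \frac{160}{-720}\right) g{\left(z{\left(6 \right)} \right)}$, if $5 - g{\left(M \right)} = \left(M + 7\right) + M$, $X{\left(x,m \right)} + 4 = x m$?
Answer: $- \frac{624899}{613} \approx -1019.4$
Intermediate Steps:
$z{\left(Y \right)} = -4 - Y$ ($z{\left(Y \right)} = -4 + \left(- 2 Y + Y\right) = -4 - Y$)
$X{\left(x,m \right)} = -4 + m x$ ($X{\left(x,m \right)} = -4 + x m = -4 + m x$)
$g{\left(M \right)} = -2 - 2 M$ ($g{\left(M \right)} = 5 - \left(\left(M + 7\right) + M\right) = 5 - \left(\left(7 + M\right) + M\right) = 5 - \left(7 + 2 M\right) = -2 - 2 M$)
$-1015 + \left(\frac{X{\left(2,9 \right)}}{-613} + \frac{160}{-720}\right) g{\left(z{\left(6 \right)} \right)} = -1015 + \left(\frac{-4 + 9 \cdot 2}{-613} + \frac{160}{-720}\right) \left(-2 - 2 \left(-4 - 6\right)\right) = -1015 + \left(\left(-4 + 18\right) \left(- \frac{1}{613}\right) + 160 \left(- \frac{1}{720}\right)\right) \left(-2 - 2 \left(-4 - 6\right)\right) = -1015 + \left(14 \left(- \frac{1}{613}\right) - \frac{2}{9}\right) \left(-2 - -20\right) = -1015 + \left(- \frac{14}{613} - \frac{2}{9}\right) \left(-2 + 20\right) = -1015 - \frac{2704}{613} = - \frac{624899}{613}$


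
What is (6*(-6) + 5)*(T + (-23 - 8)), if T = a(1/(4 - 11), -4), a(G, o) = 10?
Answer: 651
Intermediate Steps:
T = 10
(6*(-6) + 5)*(T + (-23 - 8)) = (6*(-6) + 5)*(10 + (-23 - 8)) = (-36 + 5)*(10 - 31) = -31*(-21) = 651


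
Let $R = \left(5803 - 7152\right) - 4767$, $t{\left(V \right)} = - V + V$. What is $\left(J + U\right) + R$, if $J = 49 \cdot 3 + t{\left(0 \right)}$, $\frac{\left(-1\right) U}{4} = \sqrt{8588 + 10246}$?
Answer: $-5969 - 4 \sqrt{18834} \approx -6517.9$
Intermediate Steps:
$t{\left(V \right)} = 0$
$U = - 4 \sqrt{18834}$ ($U = - 4 \sqrt{8588 + 10246} = - 4 \sqrt{18834} \approx -548.95$)
$J = 147$ ($J = 49 \cdot 3 + 0 = 147 + 0 = 147$)
$R = -6116$ ($R = -1349 - 4767 = -6116$)
$\left(J + U\right) + R = \left(147 - 4 \sqrt{18834}\right) - 6116 = -5969 - 4 \sqrt{18834}$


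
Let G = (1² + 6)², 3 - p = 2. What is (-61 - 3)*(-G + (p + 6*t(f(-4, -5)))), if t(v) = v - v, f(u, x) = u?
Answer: 3072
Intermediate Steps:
p = 1 (p = 3 - 1*2 = 3 - 2 = 1)
t(v) = 0
G = 49 (G = (1 + 6)² = 7² = 49)
(-61 - 3)*(-G + (p + 6*t(f(-4, -5)))) = (-61 - 3)*(-1*49 + (1 + 6*0)) = -64*(-49 + (1 + 0)) = -64*(-49 + 1) = -64*(-48) = 3072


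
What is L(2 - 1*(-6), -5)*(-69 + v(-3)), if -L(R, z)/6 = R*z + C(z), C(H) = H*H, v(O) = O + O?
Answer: -6750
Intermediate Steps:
v(O) = 2*O
C(H) = H²
L(R, z) = -6*z² - 6*R*z (L(R, z) = -6*(R*z + z²) = -6*(z² + R*z) = -6*z² - 6*R*z)
L(2 - 1*(-6), -5)*(-69 + v(-3)) = (6*(-5)*(-(2 - 1*(-6)) - 1*(-5)))*(-69 + 2*(-3)) = (6*(-5)*(-(2 + 6) + 5))*(-69 - 6) = (6*(-5)*(-1*8 + 5))*(-75) = (6*(-5)*(-8 + 5))*(-75) = (6*(-5)*(-3))*(-75) = 90*(-75) = -6750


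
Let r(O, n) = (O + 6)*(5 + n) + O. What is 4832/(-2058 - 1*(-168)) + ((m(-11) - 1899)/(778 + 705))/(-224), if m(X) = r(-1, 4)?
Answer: -114403271/44845920 ≈ -2.5510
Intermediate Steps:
r(O, n) = O + (5 + n)*(6 + O) (r(O, n) = (6 + O)*(5 + n) + O = (5 + n)*(6 + O) + O = O + (5 + n)*(6 + O))
m(X) = 44 (m(X) = 30 + 6*(-1) + 6*4 - 1*4 = 30 - 6 + 24 - 4 = 44)
4832/(-2058 - 1*(-168)) + ((m(-11) - 1899)/(778 + 705))/(-224) = 4832/(-2058 - 1*(-168)) + ((44 - 1899)/(778 + 705))/(-224) = 4832/(-2058 + 168) - 1855/1483*(-1/224) = 4832/(-1890) - 1855*1/1483*(-1/224) = 4832*(-1/1890) - 1855/1483*(-1/224) = -2416/945 + 265/47456 = -114403271/44845920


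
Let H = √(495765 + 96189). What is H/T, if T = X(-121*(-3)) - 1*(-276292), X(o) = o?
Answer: √591954/276655 ≈ 0.0027810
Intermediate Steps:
H = √591954 ≈ 769.39
T = 276655 (T = -121*(-3) - 1*(-276292) = 363 + 276292 = 276655)
H/T = √591954/276655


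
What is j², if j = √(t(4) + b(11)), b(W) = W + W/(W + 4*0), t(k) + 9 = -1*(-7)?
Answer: 10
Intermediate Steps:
t(k) = -2 (t(k) = -9 - 1*(-7) = -9 + 7 = -2)
b(W) = 1 + W (b(W) = W + W/(W + 0) = W + W/W = W + 1 = 1 + W)
j = √10 (j = √(-2 + (1 + 11)) = √(-2 + 12) = √10 ≈ 3.1623)
j² = (√10)² = 10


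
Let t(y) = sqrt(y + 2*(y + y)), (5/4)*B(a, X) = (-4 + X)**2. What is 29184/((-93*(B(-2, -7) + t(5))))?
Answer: -48640/15779 ≈ -3.0826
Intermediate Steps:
B(a, X) = 4*(-4 + X)**2/5
t(y) = sqrt(5)*sqrt(y) (t(y) = sqrt(y + 2*(2*y)) = sqrt(y + 4*y) = sqrt(5*y) = sqrt(5)*sqrt(y))
29184/((-93*(B(-2, -7) + t(5)))) = 29184/((-93*(4*(-4 - 7)**2/5 + sqrt(5)*sqrt(5)))) = 29184/((-93*((4/5)*(-11)**2 + 5))) = 29184/((-93*((4/5)*121 + 5))) = 29184/((-93*(484/5 + 5))) = 29184/((-93*509/5)) = 29184/(-47337/5) = 29184*(-5/47337) = -48640/15779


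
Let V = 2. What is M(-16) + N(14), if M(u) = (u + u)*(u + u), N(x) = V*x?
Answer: 1052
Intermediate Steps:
N(x) = 2*x
M(u) = 4*u² (M(u) = (2*u)*(2*u) = 4*u²)
M(-16) + N(14) = 4*(-16)² + 2*14 = 4*256 + 28 = 1024 + 28 = 1052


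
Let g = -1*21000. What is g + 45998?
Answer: 24998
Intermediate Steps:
g = -21000
g + 45998 = -21000 + 45998 = 24998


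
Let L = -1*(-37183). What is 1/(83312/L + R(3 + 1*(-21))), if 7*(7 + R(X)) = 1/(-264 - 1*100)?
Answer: -94742284/450954195 ≈ -0.21009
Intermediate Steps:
L = 37183
R(X) = -17837/2548 (R(X) = -7 + 1/(7*(-264 - 1*100)) = -7 + 1/(7*(-264 - 100)) = -7 + (⅐)/(-364) = -7 + (⅐)*(-1/364) = -7 - 1/2548 = -17837/2548)
1/(83312/L + R(3 + 1*(-21))) = 1/(83312/37183 - 17837/2548) = 1/(-450954195/94742284) = -94742284/450954195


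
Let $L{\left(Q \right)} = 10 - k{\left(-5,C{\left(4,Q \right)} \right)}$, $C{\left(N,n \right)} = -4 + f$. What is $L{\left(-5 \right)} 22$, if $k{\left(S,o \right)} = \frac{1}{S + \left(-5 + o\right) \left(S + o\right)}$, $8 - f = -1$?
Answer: $\frac{1122}{5} \approx 224.4$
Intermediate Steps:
$f = 9$ ($f = 8 - -1 = 8 + 1 = 9$)
$C{\left(N,n \right)} = 5$ ($C{\left(N,n \right)} = -4 + 9 = 5$)
$L{\left(Q \right)} = \frac{51}{5}$ ($L{\left(Q \right)} = 10 - \frac{1}{5^{2} - 25 - -20 - 25} = 10 - \frac{1}{25 - 25 + 20 - 25} = 10 - \frac{1}{-5} = 10 - - \frac{1}{5} = 10 + \frac{1}{5} = \frac{51}{5}$)
$L{\left(-5 \right)} 22 = \frac{51}{5} \cdot 22 = \frac{1122}{5}$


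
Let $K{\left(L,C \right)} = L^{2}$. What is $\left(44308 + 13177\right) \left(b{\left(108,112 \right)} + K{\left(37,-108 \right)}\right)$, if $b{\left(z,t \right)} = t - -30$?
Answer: $86859835$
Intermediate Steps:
$b{\left(z,t \right)} = 30 + t$ ($b{\left(z,t \right)} = t + 30 = 30 + t$)
$\left(44308 + 13177\right) \left(b{\left(108,112 \right)} + K{\left(37,-108 \right)}\right) = \left(44308 + 13177\right) \left(\left(30 + 112\right) + 37^{2}\right) = 57485 \left(142 + 1369\right) = 57485 \cdot 1511 = 86859835$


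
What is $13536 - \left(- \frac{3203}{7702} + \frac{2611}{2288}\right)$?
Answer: $\frac{119260496439}{8811088} \approx 13535.0$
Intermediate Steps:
$13536 - \left(- \frac{3203}{7702} + \frac{2611}{2288}\right) = 13536 - \frac{6390729}{8811088} = \frac{119260496439}{8811088}$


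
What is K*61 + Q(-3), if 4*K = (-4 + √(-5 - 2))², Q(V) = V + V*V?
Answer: 573/4 - 122*I*√7 ≈ 143.25 - 322.78*I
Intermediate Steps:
Q(V) = V + V²
K = (-4 + I*√7)²/4 (K = (-4 + √(-5 - 2))²/4 = (-4 + √(-7))²/4 = (-4 + I*√7)²/4 ≈ 2.25 - 5.2915*I)
K*61 + Q(-3) = ((4 - I*√7)²/4)*61 - 3*(1 - 3) = 61*(4 - I*√7)²/4 - 3*(-2) = 61*(4 - I*√7)²/4 + 6 = 6 + 61*(4 - I*√7)²/4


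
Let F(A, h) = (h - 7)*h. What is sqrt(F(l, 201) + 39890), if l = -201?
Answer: 2*sqrt(19721) ≈ 280.86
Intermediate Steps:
F(A, h) = h*(-7 + h) (F(A, h) = (-7 + h)*h = h*(-7 + h))
sqrt(F(l, 201) + 39890) = sqrt(201*(-7 + 201) + 39890) = sqrt(201*194 + 39890) = sqrt(38994 + 39890) = sqrt(78884) = 2*sqrt(19721)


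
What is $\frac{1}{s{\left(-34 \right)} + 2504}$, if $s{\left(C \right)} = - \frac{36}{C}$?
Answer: $\frac{17}{42586} \approx 0.00039919$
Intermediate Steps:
$\frac{1}{s{\left(-34 \right)} + 2504} = \frac{1}{- \frac{36}{-34} + 2504} = \frac{1}{\left(-36\right) \left(- \frac{1}{34}\right) + 2504} = \frac{1}{\frac{18}{17} + 2504} = \frac{1}{\frac{42586}{17}} = \frac{17}{42586}$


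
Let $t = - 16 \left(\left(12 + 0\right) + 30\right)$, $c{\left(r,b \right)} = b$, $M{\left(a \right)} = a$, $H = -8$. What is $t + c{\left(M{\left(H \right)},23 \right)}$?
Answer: $-649$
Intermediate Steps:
$t = -672$ ($t = - 16 \left(12 + 30\right) = \left(-16\right) 42 = -672$)
$t + c{\left(M{\left(H \right)},23 \right)} = -672 + 23 = -649$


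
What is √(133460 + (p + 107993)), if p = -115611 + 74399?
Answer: 3*√22249 ≈ 447.48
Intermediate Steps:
p = -41212
√(133460 + (p + 107993)) = √(133460 + (-41212 + 107993)) = √(133460 + 66781) = √200241 = 3*√22249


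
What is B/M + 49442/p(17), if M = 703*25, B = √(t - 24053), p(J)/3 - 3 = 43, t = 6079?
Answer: 24721/69 + I*√17974/17575 ≈ 358.28 + 0.0076283*I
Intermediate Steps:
p(J) = 138 (p(J) = 9 + 3*43 = 9 + 129 = 138)
B = I*√17974 (B = √(6079 - 24053) = √(-17974) = I*√17974 ≈ 134.07*I)
M = 17575
B/M + 49442/p(17) = (I*√17974)/17575 + 49442/138 = (I*√17974)*(1/17575) + 49442*(1/138) = I*√17974/17575 + 24721/69 = 24721/69 + I*√17974/17575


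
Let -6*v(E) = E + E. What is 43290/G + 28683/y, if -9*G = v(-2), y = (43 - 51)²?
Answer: -37373877/64 ≈ -5.8397e+5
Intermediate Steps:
y = 64 (y = (-8)² = 64)
v(E) = -E/3 (v(E) = -(E + E)/6 = -E/3)
G = -2/27 (G = -(-1)*(-2)/27 = -⅑*⅔ = -2/27 ≈ -0.074074)
43290/G + 28683/y = 43290/(-2/27) + 28683/64 = 43290*(-27/2) + 28683*(1/64) = -584415 + 28683/64 = -37373877/64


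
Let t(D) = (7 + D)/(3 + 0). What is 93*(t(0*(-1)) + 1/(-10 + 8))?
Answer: 341/2 ≈ 170.50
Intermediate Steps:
t(D) = 7/3 + D/3 (t(D) = (7 + D)/3 = (7 + D)*(⅓) = 7/3 + D/3)
93*(t(0*(-1)) + 1/(-10 + 8)) = 93*((7/3 + (0*(-1))/3) + 1/(-10 + 8)) = 93*((7/3 + (⅓)*0) + 1/(-2)) = 93*((7/3 + 0) - ½) = 93*(7/3 - ½) = 93*(11/6) = 341/2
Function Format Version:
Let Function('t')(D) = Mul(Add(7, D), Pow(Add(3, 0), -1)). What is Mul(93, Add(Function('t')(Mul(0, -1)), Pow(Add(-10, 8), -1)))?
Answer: Rational(341, 2) ≈ 170.50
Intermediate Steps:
Function('t')(D) = Add(Rational(7, 3), Mul(Rational(1, 3), D)) (Function('t')(D) = Mul(Add(7, D), Pow(3, -1)) = Mul(Add(7, D), Rational(1, 3)) = Add(Rational(7, 3), Mul(Rational(1, 3), D)))
Mul(93, Add(Function('t')(Mul(0, -1)), Pow(Add(-10, 8), -1))) = Mul(93, Add(Add(Rational(7, 3), Mul(Rational(1, 3), Mul(0, -1))), Pow(Add(-10, 8), -1))) = Mul(93, Add(Add(Rational(7, 3), Mul(Rational(1, 3), 0)), Pow(-2, -1))) = Mul(93, Add(Add(Rational(7, 3), 0), Rational(-1, 2))) = Mul(93, Add(Rational(7, 3), Rational(-1, 2))) = Mul(93, Rational(11, 6)) = Rational(341, 2)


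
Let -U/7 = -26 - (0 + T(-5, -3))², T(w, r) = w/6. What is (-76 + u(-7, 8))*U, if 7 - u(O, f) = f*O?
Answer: -87451/36 ≈ -2429.2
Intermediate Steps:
T(w, r) = w/6 (T(w, r) = w*(⅙) = w/6)
u(O, f) = 7 - O*f (u(O, f) = 7 - f*O = 7 - O*f)
U = 6727/36 (U = -7*(-26 - (0 + (⅙)*(-5))²) = -7*(-26 - (0 - ⅚)²) = -7*(-26 - (-⅚)²) = -7*(-26 - 1*25/36) = -7*(-26 - 25/36) = -7*(-961/36) = 6727/36 ≈ 186.86)
(-76 + u(-7, 8))*U = (-76 + (7 - 1*(-7)*8))*(6727/36) = (-76 + (7 + 56))*(6727/36) = (-76 + 63)*(6727/36) = -13*6727/36 = -87451/36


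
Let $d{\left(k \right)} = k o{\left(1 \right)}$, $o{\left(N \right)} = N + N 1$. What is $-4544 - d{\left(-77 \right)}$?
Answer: $-4390$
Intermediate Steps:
$o{\left(N \right)} = 2 N$ ($o{\left(N \right)} = N + N = 2 N$)
$d{\left(k \right)} = 2 k$ ($d{\left(k \right)} = k 2 \cdot 1 = k 2 = 2 k$)
$-4544 - d{\left(-77 \right)} = -4544 - 2 \left(-77\right) = -4544 - -154 = -4544 + 154 = -4390$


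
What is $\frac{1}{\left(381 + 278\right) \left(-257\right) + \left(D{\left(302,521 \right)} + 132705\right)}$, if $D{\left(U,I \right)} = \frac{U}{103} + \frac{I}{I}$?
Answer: $- \frac{103}{3775369} \approx -2.7282 \cdot 10^{-5}$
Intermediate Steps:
$D{\left(U,I \right)} = 1 + \frac{U}{103}$ ($D{\left(U,I \right)} = U \frac{1}{103} + 1 = \frac{U}{103} + 1 = 1 + \frac{U}{103}$)
$\frac{1}{\left(381 + 278\right) \left(-257\right) + \left(D{\left(302,521 \right)} + 132705\right)} = \frac{1}{\left(381 + 278\right) \left(-257\right) + \left(\left(1 + \frac{1}{103} \cdot 302\right) + 132705\right)} = \frac{1}{659 \left(-257\right) + \left(\left(1 + \frac{302}{103}\right) + 132705\right)} = \frac{1}{-169363 + \left(\frac{405}{103} + 132705\right)} = \frac{1}{-169363 + \frac{13669020}{103}} = \frac{1}{- \frac{3775369}{103}} = - \frac{103}{3775369}$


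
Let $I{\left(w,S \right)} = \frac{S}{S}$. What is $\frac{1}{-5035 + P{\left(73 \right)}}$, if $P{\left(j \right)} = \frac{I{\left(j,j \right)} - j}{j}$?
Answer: $- \frac{73}{367627} \approx -0.00019857$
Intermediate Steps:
$I{\left(w,S \right)} = 1$
$P{\left(j \right)} = \frac{1 - j}{j}$
$\frac{1}{-5035 + P{\left(73 \right)}} = \frac{1}{-5035 + \frac{1 - 73}{73}} = \frac{1}{-5035 + \frac{1}{73} \left(-72\right)} = \frac{1}{-5035 - \frac{72}{73}} = \frac{1}{- \frac{367627}{73}} = - \frac{73}{367627}$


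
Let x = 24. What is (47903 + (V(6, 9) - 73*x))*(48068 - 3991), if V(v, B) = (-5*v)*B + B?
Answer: 2022693530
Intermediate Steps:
V(v, B) = B - 5*B*v (V(v, B) = -5*B*v + B = B - 5*B*v)
(47903 + (V(6, 9) - 73*x))*(48068 - 3991) = (47903 + (9*(1 - 5*6) - 73*24))*(48068 - 3991) = (47903 + (9*(1 - 30) - 1752))*44077 = (47903 + (9*(-29) - 1752))*44077 = (47903 + (-261 - 1752))*44077 = (47903 - 2013)*44077 = 45890*44077 = 2022693530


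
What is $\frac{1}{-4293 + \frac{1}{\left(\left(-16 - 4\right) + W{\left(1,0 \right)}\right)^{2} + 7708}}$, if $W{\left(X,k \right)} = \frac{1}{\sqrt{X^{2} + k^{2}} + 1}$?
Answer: $- \frac{32353}{138891425} \approx -0.00023294$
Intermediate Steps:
$W{\left(X,k \right)} = \frac{1}{1 + \sqrt{X^{2} + k^{2}}}$
$\frac{1}{-4293 + \frac{1}{\left(\left(-16 - 4\right) + W{\left(1,0 \right)}\right)^{2} + 7708}} = \frac{1}{-4293 + \frac{1}{\left(\left(-16 - 4\right) + \frac{1}{1 + \sqrt{1^{2} + 0^{2}}}\right)^{2} + 7708}} = \frac{1}{-4293 + \frac{1}{\left(-20 + \frac{1}{1 + \sqrt{1 + 0}}\right)^{2} + 7708}} = \frac{1}{-4293 + \frac{1}{\left(-20 + \frac{1}{1 + \sqrt{1}}\right)^{2} + 7708}} = \frac{1}{-4293 + \frac{1}{\left(-20 + \frac{1}{1 + 1}\right)^{2} + 7708}} = \frac{1}{-4293 + \frac{1}{\left(-20 + \frac{1}{2}\right)^{2} + 7708}} = \frac{1}{-4293 + \frac{1}{\left(- \frac{39}{2}\right)^{2} + 7708}} = \frac{1}{-4293 + \frac{1}{\frac{1521}{4} + 7708}} = \frac{1}{-4293 + \frac{1}{\frac{32353}{4}}} = \frac{1}{-4293 + \frac{4}{32353}} = \frac{1}{- \frac{138891425}{32353}} = - \frac{32353}{138891425}$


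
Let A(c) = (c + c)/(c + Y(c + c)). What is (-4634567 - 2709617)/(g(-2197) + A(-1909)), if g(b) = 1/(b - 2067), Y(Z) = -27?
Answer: -118412114678/31793 ≈ -3.7245e+6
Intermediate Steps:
g(b) = 1/(-2067 + b)
A(c) = 2*c/(-27 + c) (A(c) = (c + c)/(c - 27) = (2*c)/(-27 + c) = 2*c/(-27 + c))
(-4634567 - 2709617)/(g(-2197) + A(-1909)) = (-4634567 - 2709617)/(1/(-2067 - 2197) + 2*(-1909)/(-27 - 1909)) = -7344184/(1/(-4264) + 2*(-1909)/(-1936)) = -7344184/(-1/4264 + 2*(-1909)*(-1/1936)) = -7344184/(-1/4264 + 1909/968) = -7344184/127172/64493 = -7344184*64493/127172 = -118412114678/31793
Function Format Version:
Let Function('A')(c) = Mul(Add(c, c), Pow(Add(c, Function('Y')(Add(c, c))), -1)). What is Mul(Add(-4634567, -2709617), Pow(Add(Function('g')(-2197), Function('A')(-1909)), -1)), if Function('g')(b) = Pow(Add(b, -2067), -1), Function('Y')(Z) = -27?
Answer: Rational(-118412114678, 31793) ≈ -3.7245e+6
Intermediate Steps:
Function('g')(b) = Pow(Add(-2067, b), -1)
Function('A')(c) = Mul(2, c, Pow(Add(-27, c), -1)) (Function('A')(c) = Mul(Add(c, c), Pow(Add(c, -27), -1)) = Mul(Mul(2, c), Pow(Add(-27, c), -1)) = Mul(2, c, Pow(Add(-27, c), -1)))
Mul(Add(-4634567, -2709617), Pow(Add(Function('g')(-2197), Function('A')(-1909)), -1)) = Mul(Add(-4634567, -2709617), Pow(Add(Pow(Add(-2067, -2197), -1), Mul(2, -1909, Pow(Add(-27, -1909), -1))), -1)) = Mul(-7344184, Pow(Add(Pow(-4264, -1), Mul(2, -1909, Pow(-1936, -1))), -1)) = Mul(-7344184, Pow(Add(Rational(-1, 4264), Mul(2, -1909, Rational(-1, 1936))), -1)) = Mul(-7344184, Pow(Add(Rational(-1, 4264), Rational(1909, 968)), -1)) = Mul(-7344184, Pow(Rational(127172, 64493), -1)) = Mul(-7344184, Rational(64493, 127172)) = Rational(-118412114678, 31793)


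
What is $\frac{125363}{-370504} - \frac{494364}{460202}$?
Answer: $- \frac{120428071391}{85253340904} \approx -1.4126$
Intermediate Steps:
$\frac{125363}{-370504} - \frac{494364}{460202} = 125363 \left(- \frac{1}{370504}\right) - \frac{247182}{230101} = - \frac{125363}{370504} - \frac{247182}{230101} = - \frac{120428071391}{85253340904}$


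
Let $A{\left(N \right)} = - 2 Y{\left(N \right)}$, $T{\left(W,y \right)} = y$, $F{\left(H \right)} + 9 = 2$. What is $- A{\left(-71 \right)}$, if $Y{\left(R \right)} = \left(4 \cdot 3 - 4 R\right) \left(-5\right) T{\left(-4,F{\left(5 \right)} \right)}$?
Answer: $20720$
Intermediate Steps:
$F{\left(H \right)} = -7$ ($F{\left(H \right)} = -9 + 2 = -7$)
$Y{\left(R \right)} = 420 - 140 R$ ($Y{\left(R \right)} = \left(4 \cdot 3 - 4 R\right) \left(-5\right) \left(-7\right) = \left(12 - 4 R\right) \left(-5\right) \left(-7\right) = \left(-60 + 20 R\right) \left(-7\right) = 420 - 140 R$)
$A{\left(N \right)} = -840 + 280 N$ ($A{\left(N \right)} = - 2 \left(420 - 140 N\right) = -840 + 280 N$)
$- A{\left(-71 \right)} = - (-840 + 280 \left(-71\right)) = - (-840 - 19880) = \left(-1\right) \left(-20720\right) = 20720$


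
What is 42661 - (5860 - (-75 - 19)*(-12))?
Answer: 37929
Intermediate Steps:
42661 - (5860 - (-75 - 19)*(-12)) = 42661 - (5860 - (-94)*(-12)) = 42661 - (5860 - 1*1128) = 42661 - (5860 - 1128) = 42661 - 1*4732 = 42661 - 4732 = 37929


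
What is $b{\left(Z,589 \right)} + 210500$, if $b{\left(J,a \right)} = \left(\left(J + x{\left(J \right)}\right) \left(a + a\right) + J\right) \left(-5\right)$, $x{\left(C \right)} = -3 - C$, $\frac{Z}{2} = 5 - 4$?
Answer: $228160$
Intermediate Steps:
$Z = 2$ ($Z = 2 \left(5 - 4\right) = 2 \cdot 1 = 2$)
$b{\left(J,a \right)} = - 5 J + 30 a$ ($b{\left(J,a \right)} = \left(\left(J - \left(3 + J\right)\right) \left(a + a\right) + J\right) \left(-5\right) = \left(- 3 \cdot 2 a + J\right) \left(-5\right) = \left(- 6 a + J\right) \left(-5\right) = \left(J - 6 a\right) \left(-5\right) = - 5 J + 30 a$)
$b{\left(Z,589 \right)} + 210500 = \left(\left(-5\right) 2 + 30 \cdot 589\right) + 210500 = \left(-10 + 17670\right) + 210500 = 17660 + 210500 = 228160$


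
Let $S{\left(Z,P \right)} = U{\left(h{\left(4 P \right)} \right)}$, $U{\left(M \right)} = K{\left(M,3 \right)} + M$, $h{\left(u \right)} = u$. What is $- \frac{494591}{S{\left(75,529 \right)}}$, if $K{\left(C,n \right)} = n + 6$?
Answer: $- \frac{494591}{2125} \approx -232.75$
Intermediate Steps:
$K{\left(C,n \right)} = 6 + n$
$U{\left(M \right)} = 9 + M$ ($U{\left(M \right)} = \left(6 + 3\right) + M = 9 + M$)
$S{\left(Z,P \right)} = 9 + 4 P$
$- \frac{494591}{S{\left(75,529 \right)}} = - \frac{494591}{9 + 4 \cdot 529} = - \frac{494591}{9 + 2116} = - \frac{494591}{2125}$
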